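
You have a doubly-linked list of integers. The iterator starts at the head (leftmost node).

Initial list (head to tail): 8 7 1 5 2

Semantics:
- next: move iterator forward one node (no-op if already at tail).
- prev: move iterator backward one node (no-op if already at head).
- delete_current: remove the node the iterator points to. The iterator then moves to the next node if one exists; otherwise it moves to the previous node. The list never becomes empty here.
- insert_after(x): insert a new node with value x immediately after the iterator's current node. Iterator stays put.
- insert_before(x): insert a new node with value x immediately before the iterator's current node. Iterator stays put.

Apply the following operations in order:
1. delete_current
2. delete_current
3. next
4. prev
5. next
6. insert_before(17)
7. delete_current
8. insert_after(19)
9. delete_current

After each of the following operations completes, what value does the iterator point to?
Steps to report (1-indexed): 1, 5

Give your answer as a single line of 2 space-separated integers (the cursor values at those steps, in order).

Answer: 7 5

Derivation:
After 1 (delete_current): list=[7, 1, 5, 2] cursor@7
After 2 (delete_current): list=[1, 5, 2] cursor@1
After 3 (next): list=[1, 5, 2] cursor@5
After 4 (prev): list=[1, 5, 2] cursor@1
After 5 (next): list=[1, 5, 2] cursor@5
After 6 (insert_before(17)): list=[1, 17, 5, 2] cursor@5
After 7 (delete_current): list=[1, 17, 2] cursor@2
After 8 (insert_after(19)): list=[1, 17, 2, 19] cursor@2
After 9 (delete_current): list=[1, 17, 19] cursor@19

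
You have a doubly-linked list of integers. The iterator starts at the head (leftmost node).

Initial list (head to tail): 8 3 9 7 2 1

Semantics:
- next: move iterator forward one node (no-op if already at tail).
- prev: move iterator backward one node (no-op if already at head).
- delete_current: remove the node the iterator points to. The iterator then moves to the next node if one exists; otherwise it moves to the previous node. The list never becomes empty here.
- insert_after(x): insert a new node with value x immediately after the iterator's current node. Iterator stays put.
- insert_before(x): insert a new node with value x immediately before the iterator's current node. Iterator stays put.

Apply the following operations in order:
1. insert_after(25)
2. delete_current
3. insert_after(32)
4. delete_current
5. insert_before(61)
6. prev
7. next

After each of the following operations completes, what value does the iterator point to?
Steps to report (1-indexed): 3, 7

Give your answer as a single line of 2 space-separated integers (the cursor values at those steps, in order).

After 1 (insert_after(25)): list=[8, 25, 3, 9, 7, 2, 1] cursor@8
After 2 (delete_current): list=[25, 3, 9, 7, 2, 1] cursor@25
After 3 (insert_after(32)): list=[25, 32, 3, 9, 7, 2, 1] cursor@25
After 4 (delete_current): list=[32, 3, 9, 7, 2, 1] cursor@32
After 5 (insert_before(61)): list=[61, 32, 3, 9, 7, 2, 1] cursor@32
After 6 (prev): list=[61, 32, 3, 9, 7, 2, 1] cursor@61
After 7 (next): list=[61, 32, 3, 9, 7, 2, 1] cursor@32

Answer: 25 32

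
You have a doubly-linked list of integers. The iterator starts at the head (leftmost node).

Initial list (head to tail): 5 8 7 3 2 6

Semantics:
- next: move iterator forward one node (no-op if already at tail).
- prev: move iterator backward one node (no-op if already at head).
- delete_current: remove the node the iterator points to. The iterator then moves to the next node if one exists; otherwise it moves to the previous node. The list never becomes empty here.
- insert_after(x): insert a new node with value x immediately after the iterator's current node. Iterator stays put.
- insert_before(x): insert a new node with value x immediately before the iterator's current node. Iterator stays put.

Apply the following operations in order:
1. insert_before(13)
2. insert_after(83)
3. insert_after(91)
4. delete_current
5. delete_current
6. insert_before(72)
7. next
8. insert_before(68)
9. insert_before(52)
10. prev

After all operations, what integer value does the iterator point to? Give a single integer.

After 1 (insert_before(13)): list=[13, 5, 8, 7, 3, 2, 6] cursor@5
After 2 (insert_after(83)): list=[13, 5, 83, 8, 7, 3, 2, 6] cursor@5
After 3 (insert_after(91)): list=[13, 5, 91, 83, 8, 7, 3, 2, 6] cursor@5
After 4 (delete_current): list=[13, 91, 83, 8, 7, 3, 2, 6] cursor@91
After 5 (delete_current): list=[13, 83, 8, 7, 3, 2, 6] cursor@83
After 6 (insert_before(72)): list=[13, 72, 83, 8, 7, 3, 2, 6] cursor@83
After 7 (next): list=[13, 72, 83, 8, 7, 3, 2, 6] cursor@8
After 8 (insert_before(68)): list=[13, 72, 83, 68, 8, 7, 3, 2, 6] cursor@8
After 9 (insert_before(52)): list=[13, 72, 83, 68, 52, 8, 7, 3, 2, 6] cursor@8
After 10 (prev): list=[13, 72, 83, 68, 52, 8, 7, 3, 2, 6] cursor@52

Answer: 52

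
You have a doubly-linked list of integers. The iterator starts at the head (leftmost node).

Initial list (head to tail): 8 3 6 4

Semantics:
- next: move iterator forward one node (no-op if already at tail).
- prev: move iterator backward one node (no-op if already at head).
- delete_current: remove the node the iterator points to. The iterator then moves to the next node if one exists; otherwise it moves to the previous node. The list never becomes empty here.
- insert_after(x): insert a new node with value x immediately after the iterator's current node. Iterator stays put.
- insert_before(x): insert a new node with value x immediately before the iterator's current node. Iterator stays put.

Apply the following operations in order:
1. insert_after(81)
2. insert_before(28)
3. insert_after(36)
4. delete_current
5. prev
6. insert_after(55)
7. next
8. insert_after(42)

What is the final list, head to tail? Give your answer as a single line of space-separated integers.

Answer: 28 55 42 36 81 3 6 4

Derivation:
After 1 (insert_after(81)): list=[8, 81, 3, 6, 4] cursor@8
After 2 (insert_before(28)): list=[28, 8, 81, 3, 6, 4] cursor@8
After 3 (insert_after(36)): list=[28, 8, 36, 81, 3, 6, 4] cursor@8
After 4 (delete_current): list=[28, 36, 81, 3, 6, 4] cursor@36
After 5 (prev): list=[28, 36, 81, 3, 6, 4] cursor@28
After 6 (insert_after(55)): list=[28, 55, 36, 81, 3, 6, 4] cursor@28
After 7 (next): list=[28, 55, 36, 81, 3, 6, 4] cursor@55
After 8 (insert_after(42)): list=[28, 55, 42, 36, 81, 3, 6, 4] cursor@55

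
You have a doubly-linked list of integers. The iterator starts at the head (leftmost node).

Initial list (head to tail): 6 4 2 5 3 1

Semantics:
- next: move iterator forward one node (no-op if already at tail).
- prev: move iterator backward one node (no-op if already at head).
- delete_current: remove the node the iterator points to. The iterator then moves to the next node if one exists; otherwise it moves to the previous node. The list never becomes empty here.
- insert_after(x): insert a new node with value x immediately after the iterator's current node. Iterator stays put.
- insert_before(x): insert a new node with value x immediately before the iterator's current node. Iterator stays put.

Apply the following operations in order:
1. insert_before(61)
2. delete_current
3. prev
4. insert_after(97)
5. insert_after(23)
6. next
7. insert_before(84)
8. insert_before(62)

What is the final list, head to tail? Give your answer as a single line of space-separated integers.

Answer: 61 84 62 23 97 4 2 5 3 1

Derivation:
After 1 (insert_before(61)): list=[61, 6, 4, 2, 5, 3, 1] cursor@6
After 2 (delete_current): list=[61, 4, 2, 5, 3, 1] cursor@4
After 3 (prev): list=[61, 4, 2, 5, 3, 1] cursor@61
After 4 (insert_after(97)): list=[61, 97, 4, 2, 5, 3, 1] cursor@61
After 5 (insert_after(23)): list=[61, 23, 97, 4, 2, 5, 3, 1] cursor@61
After 6 (next): list=[61, 23, 97, 4, 2, 5, 3, 1] cursor@23
After 7 (insert_before(84)): list=[61, 84, 23, 97, 4, 2, 5, 3, 1] cursor@23
After 8 (insert_before(62)): list=[61, 84, 62, 23, 97, 4, 2, 5, 3, 1] cursor@23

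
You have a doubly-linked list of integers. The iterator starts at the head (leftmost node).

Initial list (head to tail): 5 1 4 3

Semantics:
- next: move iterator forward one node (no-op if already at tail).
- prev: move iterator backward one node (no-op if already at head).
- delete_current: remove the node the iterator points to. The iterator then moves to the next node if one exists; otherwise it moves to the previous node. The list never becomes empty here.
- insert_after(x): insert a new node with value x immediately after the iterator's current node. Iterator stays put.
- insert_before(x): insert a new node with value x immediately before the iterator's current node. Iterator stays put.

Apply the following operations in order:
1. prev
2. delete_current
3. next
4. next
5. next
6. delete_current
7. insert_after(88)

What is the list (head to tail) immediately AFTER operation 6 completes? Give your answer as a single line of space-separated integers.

Answer: 1 4

Derivation:
After 1 (prev): list=[5, 1, 4, 3] cursor@5
After 2 (delete_current): list=[1, 4, 3] cursor@1
After 3 (next): list=[1, 4, 3] cursor@4
After 4 (next): list=[1, 4, 3] cursor@3
After 5 (next): list=[1, 4, 3] cursor@3
After 6 (delete_current): list=[1, 4] cursor@4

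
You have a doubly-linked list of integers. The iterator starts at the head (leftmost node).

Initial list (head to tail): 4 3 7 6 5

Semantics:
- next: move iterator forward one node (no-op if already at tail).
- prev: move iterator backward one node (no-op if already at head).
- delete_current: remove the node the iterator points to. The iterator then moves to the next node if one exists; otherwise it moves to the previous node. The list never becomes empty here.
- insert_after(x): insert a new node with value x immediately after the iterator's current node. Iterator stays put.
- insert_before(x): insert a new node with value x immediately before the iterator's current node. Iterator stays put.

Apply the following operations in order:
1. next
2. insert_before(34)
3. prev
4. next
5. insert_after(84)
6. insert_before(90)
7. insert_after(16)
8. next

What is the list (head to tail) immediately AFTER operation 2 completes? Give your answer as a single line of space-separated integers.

Answer: 4 34 3 7 6 5

Derivation:
After 1 (next): list=[4, 3, 7, 6, 5] cursor@3
After 2 (insert_before(34)): list=[4, 34, 3, 7, 6, 5] cursor@3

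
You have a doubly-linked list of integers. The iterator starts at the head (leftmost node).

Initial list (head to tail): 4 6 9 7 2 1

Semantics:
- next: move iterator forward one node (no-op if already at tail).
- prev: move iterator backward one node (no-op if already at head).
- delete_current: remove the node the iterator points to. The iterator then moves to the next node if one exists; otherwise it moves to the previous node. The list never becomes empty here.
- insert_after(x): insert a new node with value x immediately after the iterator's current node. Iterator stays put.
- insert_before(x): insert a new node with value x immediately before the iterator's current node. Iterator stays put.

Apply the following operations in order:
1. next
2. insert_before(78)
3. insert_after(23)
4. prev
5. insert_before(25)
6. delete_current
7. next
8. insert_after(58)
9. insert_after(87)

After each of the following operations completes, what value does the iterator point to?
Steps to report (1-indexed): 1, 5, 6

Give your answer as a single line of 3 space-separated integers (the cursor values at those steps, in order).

Answer: 6 78 6

Derivation:
After 1 (next): list=[4, 6, 9, 7, 2, 1] cursor@6
After 2 (insert_before(78)): list=[4, 78, 6, 9, 7, 2, 1] cursor@6
After 3 (insert_after(23)): list=[4, 78, 6, 23, 9, 7, 2, 1] cursor@6
After 4 (prev): list=[4, 78, 6, 23, 9, 7, 2, 1] cursor@78
After 5 (insert_before(25)): list=[4, 25, 78, 6, 23, 9, 7, 2, 1] cursor@78
After 6 (delete_current): list=[4, 25, 6, 23, 9, 7, 2, 1] cursor@6
After 7 (next): list=[4, 25, 6, 23, 9, 7, 2, 1] cursor@23
After 8 (insert_after(58)): list=[4, 25, 6, 23, 58, 9, 7, 2, 1] cursor@23
After 9 (insert_after(87)): list=[4, 25, 6, 23, 87, 58, 9, 7, 2, 1] cursor@23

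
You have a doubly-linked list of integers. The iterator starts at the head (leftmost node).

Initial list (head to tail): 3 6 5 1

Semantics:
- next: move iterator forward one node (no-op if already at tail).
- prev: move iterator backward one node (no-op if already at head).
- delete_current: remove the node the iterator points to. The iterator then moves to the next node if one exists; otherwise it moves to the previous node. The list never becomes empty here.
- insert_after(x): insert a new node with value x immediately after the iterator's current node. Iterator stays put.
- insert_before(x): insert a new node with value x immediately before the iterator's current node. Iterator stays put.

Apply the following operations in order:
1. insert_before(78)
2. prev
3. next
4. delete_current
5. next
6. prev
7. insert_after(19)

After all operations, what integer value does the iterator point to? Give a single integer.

Answer: 6

Derivation:
After 1 (insert_before(78)): list=[78, 3, 6, 5, 1] cursor@3
After 2 (prev): list=[78, 3, 6, 5, 1] cursor@78
After 3 (next): list=[78, 3, 6, 5, 1] cursor@3
After 4 (delete_current): list=[78, 6, 5, 1] cursor@6
After 5 (next): list=[78, 6, 5, 1] cursor@5
After 6 (prev): list=[78, 6, 5, 1] cursor@6
After 7 (insert_after(19)): list=[78, 6, 19, 5, 1] cursor@6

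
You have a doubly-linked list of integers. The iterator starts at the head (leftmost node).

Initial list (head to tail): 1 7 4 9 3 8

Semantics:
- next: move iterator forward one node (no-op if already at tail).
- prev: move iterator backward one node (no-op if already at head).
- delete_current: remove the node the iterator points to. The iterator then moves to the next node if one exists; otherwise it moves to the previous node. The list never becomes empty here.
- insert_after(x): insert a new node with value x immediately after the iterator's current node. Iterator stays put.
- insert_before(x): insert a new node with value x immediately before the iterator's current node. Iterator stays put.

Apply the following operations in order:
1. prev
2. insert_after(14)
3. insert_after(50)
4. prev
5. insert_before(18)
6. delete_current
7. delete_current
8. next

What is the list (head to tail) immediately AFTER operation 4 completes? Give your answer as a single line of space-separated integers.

After 1 (prev): list=[1, 7, 4, 9, 3, 8] cursor@1
After 2 (insert_after(14)): list=[1, 14, 7, 4, 9, 3, 8] cursor@1
After 3 (insert_after(50)): list=[1, 50, 14, 7, 4, 9, 3, 8] cursor@1
After 4 (prev): list=[1, 50, 14, 7, 4, 9, 3, 8] cursor@1

Answer: 1 50 14 7 4 9 3 8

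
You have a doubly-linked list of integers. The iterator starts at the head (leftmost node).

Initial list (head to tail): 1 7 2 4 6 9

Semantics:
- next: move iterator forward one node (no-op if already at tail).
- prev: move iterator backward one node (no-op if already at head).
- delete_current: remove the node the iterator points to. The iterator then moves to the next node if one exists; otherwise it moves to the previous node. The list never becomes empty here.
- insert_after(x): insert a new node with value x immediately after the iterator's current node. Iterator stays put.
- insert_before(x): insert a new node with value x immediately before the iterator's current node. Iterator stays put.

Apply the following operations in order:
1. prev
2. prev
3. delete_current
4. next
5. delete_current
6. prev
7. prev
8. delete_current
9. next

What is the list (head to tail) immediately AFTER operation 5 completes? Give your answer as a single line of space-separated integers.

Answer: 7 4 6 9

Derivation:
After 1 (prev): list=[1, 7, 2, 4, 6, 9] cursor@1
After 2 (prev): list=[1, 7, 2, 4, 6, 9] cursor@1
After 3 (delete_current): list=[7, 2, 4, 6, 9] cursor@7
After 4 (next): list=[7, 2, 4, 6, 9] cursor@2
After 5 (delete_current): list=[7, 4, 6, 9] cursor@4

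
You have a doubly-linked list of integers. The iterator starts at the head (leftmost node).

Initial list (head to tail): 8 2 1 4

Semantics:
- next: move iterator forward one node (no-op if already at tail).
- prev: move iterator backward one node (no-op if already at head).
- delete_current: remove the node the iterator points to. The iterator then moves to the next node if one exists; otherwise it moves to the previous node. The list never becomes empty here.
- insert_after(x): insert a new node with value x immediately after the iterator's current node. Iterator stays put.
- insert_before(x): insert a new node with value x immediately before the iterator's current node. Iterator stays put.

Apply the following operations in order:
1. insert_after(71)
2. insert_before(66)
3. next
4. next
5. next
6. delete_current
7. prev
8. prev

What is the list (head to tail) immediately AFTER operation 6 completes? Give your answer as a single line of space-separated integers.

Answer: 66 8 71 2 4

Derivation:
After 1 (insert_after(71)): list=[8, 71, 2, 1, 4] cursor@8
After 2 (insert_before(66)): list=[66, 8, 71, 2, 1, 4] cursor@8
After 3 (next): list=[66, 8, 71, 2, 1, 4] cursor@71
After 4 (next): list=[66, 8, 71, 2, 1, 4] cursor@2
After 5 (next): list=[66, 8, 71, 2, 1, 4] cursor@1
After 6 (delete_current): list=[66, 8, 71, 2, 4] cursor@4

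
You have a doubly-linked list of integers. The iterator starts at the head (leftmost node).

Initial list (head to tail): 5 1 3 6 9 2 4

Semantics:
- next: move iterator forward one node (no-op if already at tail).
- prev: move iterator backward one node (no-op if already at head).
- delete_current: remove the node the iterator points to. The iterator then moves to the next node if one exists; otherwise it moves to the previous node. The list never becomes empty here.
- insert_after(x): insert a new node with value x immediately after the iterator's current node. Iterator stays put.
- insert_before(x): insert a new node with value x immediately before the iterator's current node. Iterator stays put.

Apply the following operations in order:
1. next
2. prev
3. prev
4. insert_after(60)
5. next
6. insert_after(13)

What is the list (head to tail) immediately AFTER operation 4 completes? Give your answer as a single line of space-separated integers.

Answer: 5 60 1 3 6 9 2 4

Derivation:
After 1 (next): list=[5, 1, 3, 6, 9, 2, 4] cursor@1
After 2 (prev): list=[5, 1, 3, 6, 9, 2, 4] cursor@5
After 3 (prev): list=[5, 1, 3, 6, 9, 2, 4] cursor@5
After 4 (insert_after(60)): list=[5, 60, 1, 3, 6, 9, 2, 4] cursor@5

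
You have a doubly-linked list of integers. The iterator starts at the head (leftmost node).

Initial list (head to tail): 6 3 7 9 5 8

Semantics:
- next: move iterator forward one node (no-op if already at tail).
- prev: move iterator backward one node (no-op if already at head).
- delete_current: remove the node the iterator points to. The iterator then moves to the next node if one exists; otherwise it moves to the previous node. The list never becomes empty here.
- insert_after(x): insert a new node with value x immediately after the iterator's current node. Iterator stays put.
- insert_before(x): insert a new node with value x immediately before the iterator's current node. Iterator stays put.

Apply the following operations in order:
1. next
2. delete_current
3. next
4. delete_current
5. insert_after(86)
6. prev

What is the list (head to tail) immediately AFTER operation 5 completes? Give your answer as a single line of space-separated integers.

Answer: 6 7 5 86 8

Derivation:
After 1 (next): list=[6, 3, 7, 9, 5, 8] cursor@3
After 2 (delete_current): list=[6, 7, 9, 5, 8] cursor@7
After 3 (next): list=[6, 7, 9, 5, 8] cursor@9
After 4 (delete_current): list=[6, 7, 5, 8] cursor@5
After 5 (insert_after(86)): list=[6, 7, 5, 86, 8] cursor@5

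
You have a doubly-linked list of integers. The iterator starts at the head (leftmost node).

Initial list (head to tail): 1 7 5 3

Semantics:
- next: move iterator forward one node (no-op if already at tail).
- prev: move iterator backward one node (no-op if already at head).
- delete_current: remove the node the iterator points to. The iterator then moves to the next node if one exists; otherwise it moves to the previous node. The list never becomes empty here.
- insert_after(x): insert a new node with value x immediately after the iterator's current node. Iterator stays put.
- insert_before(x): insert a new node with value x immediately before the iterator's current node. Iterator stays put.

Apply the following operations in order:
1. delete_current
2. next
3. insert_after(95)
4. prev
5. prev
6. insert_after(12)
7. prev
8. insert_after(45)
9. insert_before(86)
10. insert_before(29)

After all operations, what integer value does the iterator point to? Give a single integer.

After 1 (delete_current): list=[7, 5, 3] cursor@7
After 2 (next): list=[7, 5, 3] cursor@5
After 3 (insert_after(95)): list=[7, 5, 95, 3] cursor@5
After 4 (prev): list=[7, 5, 95, 3] cursor@7
After 5 (prev): list=[7, 5, 95, 3] cursor@7
After 6 (insert_after(12)): list=[7, 12, 5, 95, 3] cursor@7
After 7 (prev): list=[7, 12, 5, 95, 3] cursor@7
After 8 (insert_after(45)): list=[7, 45, 12, 5, 95, 3] cursor@7
After 9 (insert_before(86)): list=[86, 7, 45, 12, 5, 95, 3] cursor@7
After 10 (insert_before(29)): list=[86, 29, 7, 45, 12, 5, 95, 3] cursor@7

Answer: 7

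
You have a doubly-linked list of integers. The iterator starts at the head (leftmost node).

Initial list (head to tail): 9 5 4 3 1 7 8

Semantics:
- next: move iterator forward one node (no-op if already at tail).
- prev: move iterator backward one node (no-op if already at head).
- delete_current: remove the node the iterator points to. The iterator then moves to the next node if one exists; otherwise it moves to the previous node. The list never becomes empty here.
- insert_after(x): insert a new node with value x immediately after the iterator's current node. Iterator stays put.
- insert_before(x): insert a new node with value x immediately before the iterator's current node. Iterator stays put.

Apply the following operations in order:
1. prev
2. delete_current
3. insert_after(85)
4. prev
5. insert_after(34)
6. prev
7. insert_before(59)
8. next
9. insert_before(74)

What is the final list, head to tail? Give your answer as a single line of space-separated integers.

After 1 (prev): list=[9, 5, 4, 3, 1, 7, 8] cursor@9
After 2 (delete_current): list=[5, 4, 3, 1, 7, 8] cursor@5
After 3 (insert_after(85)): list=[5, 85, 4, 3, 1, 7, 8] cursor@5
After 4 (prev): list=[5, 85, 4, 3, 1, 7, 8] cursor@5
After 5 (insert_after(34)): list=[5, 34, 85, 4, 3, 1, 7, 8] cursor@5
After 6 (prev): list=[5, 34, 85, 4, 3, 1, 7, 8] cursor@5
After 7 (insert_before(59)): list=[59, 5, 34, 85, 4, 3, 1, 7, 8] cursor@5
After 8 (next): list=[59, 5, 34, 85, 4, 3, 1, 7, 8] cursor@34
After 9 (insert_before(74)): list=[59, 5, 74, 34, 85, 4, 3, 1, 7, 8] cursor@34

Answer: 59 5 74 34 85 4 3 1 7 8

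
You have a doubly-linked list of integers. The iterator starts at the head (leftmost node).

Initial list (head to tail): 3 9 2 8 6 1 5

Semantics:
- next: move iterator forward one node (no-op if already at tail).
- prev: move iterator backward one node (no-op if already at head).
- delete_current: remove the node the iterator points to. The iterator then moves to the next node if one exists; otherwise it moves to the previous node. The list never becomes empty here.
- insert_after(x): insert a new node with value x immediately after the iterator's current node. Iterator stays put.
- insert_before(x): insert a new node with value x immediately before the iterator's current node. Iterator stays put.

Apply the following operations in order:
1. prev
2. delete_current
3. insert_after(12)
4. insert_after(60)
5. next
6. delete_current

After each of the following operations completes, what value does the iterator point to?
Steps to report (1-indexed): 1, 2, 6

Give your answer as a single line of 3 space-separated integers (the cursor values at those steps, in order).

After 1 (prev): list=[3, 9, 2, 8, 6, 1, 5] cursor@3
After 2 (delete_current): list=[9, 2, 8, 6, 1, 5] cursor@9
After 3 (insert_after(12)): list=[9, 12, 2, 8, 6, 1, 5] cursor@9
After 4 (insert_after(60)): list=[9, 60, 12, 2, 8, 6, 1, 5] cursor@9
After 5 (next): list=[9, 60, 12, 2, 8, 6, 1, 5] cursor@60
After 6 (delete_current): list=[9, 12, 2, 8, 6, 1, 5] cursor@12

Answer: 3 9 12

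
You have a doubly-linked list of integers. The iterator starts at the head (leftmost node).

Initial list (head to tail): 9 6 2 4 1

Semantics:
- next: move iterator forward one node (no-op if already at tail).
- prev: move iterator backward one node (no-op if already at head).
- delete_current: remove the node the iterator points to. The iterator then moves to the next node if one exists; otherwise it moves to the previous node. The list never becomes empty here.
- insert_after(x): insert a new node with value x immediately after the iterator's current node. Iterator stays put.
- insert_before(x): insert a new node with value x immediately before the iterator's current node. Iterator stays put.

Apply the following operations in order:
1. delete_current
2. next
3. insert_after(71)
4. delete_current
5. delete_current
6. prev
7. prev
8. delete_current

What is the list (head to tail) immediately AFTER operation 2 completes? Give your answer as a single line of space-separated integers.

After 1 (delete_current): list=[6, 2, 4, 1] cursor@6
After 2 (next): list=[6, 2, 4, 1] cursor@2

Answer: 6 2 4 1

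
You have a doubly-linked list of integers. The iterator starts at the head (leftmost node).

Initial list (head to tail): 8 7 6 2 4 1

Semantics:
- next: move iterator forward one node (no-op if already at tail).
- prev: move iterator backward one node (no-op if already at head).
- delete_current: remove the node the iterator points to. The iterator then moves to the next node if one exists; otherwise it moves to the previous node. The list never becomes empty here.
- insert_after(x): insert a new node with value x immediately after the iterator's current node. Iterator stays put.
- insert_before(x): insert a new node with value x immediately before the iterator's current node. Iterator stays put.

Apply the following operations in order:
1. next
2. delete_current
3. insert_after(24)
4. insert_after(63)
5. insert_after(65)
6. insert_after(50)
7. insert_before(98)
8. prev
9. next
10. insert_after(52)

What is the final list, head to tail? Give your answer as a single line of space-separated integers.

Answer: 8 98 6 52 50 65 63 24 2 4 1

Derivation:
After 1 (next): list=[8, 7, 6, 2, 4, 1] cursor@7
After 2 (delete_current): list=[8, 6, 2, 4, 1] cursor@6
After 3 (insert_after(24)): list=[8, 6, 24, 2, 4, 1] cursor@6
After 4 (insert_after(63)): list=[8, 6, 63, 24, 2, 4, 1] cursor@6
After 5 (insert_after(65)): list=[8, 6, 65, 63, 24, 2, 4, 1] cursor@6
After 6 (insert_after(50)): list=[8, 6, 50, 65, 63, 24, 2, 4, 1] cursor@6
After 7 (insert_before(98)): list=[8, 98, 6, 50, 65, 63, 24, 2, 4, 1] cursor@6
After 8 (prev): list=[8, 98, 6, 50, 65, 63, 24, 2, 4, 1] cursor@98
After 9 (next): list=[8, 98, 6, 50, 65, 63, 24, 2, 4, 1] cursor@6
After 10 (insert_after(52)): list=[8, 98, 6, 52, 50, 65, 63, 24, 2, 4, 1] cursor@6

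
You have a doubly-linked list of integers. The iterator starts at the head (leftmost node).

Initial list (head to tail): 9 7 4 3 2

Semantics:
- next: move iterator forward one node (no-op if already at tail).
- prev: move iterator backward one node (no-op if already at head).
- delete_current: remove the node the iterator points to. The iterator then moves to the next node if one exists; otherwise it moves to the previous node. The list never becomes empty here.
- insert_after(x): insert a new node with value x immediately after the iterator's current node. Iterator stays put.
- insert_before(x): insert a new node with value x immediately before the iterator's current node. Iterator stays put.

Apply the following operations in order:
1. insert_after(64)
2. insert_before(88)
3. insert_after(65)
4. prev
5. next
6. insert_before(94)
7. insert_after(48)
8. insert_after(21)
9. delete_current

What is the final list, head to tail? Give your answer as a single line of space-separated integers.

After 1 (insert_after(64)): list=[9, 64, 7, 4, 3, 2] cursor@9
After 2 (insert_before(88)): list=[88, 9, 64, 7, 4, 3, 2] cursor@9
After 3 (insert_after(65)): list=[88, 9, 65, 64, 7, 4, 3, 2] cursor@9
After 4 (prev): list=[88, 9, 65, 64, 7, 4, 3, 2] cursor@88
After 5 (next): list=[88, 9, 65, 64, 7, 4, 3, 2] cursor@9
After 6 (insert_before(94)): list=[88, 94, 9, 65, 64, 7, 4, 3, 2] cursor@9
After 7 (insert_after(48)): list=[88, 94, 9, 48, 65, 64, 7, 4, 3, 2] cursor@9
After 8 (insert_after(21)): list=[88, 94, 9, 21, 48, 65, 64, 7, 4, 3, 2] cursor@9
After 9 (delete_current): list=[88, 94, 21, 48, 65, 64, 7, 4, 3, 2] cursor@21

Answer: 88 94 21 48 65 64 7 4 3 2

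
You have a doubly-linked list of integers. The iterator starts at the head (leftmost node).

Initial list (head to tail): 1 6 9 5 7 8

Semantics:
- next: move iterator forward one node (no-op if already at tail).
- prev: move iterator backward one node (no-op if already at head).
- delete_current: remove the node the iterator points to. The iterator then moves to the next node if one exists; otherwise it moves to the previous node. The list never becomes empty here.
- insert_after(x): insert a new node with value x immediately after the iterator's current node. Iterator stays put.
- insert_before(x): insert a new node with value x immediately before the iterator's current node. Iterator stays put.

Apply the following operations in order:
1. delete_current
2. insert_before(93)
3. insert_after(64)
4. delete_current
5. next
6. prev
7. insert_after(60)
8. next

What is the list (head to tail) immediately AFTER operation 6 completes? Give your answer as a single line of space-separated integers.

Answer: 93 64 9 5 7 8

Derivation:
After 1 (delete_current): list=[6, 9, 5, 7, 8] cursor@6
After 2 (insert_before(93)): list=[93, 6, 9, 5, 7, 8] cursor@6
After 3 (insert_after(64)): list=[93, 6, 64, 9, 5, 7, 8] cursor@6
After 4 (delete_current): list=[93, 64, 9, 5, 7, 8] cursor@64
After 5 (next): list=[93, 64, 9, 5, 7, 8] cursor@9
After 6 (prev): list=[93, 64, 9, 5, 7, 8] cursor@64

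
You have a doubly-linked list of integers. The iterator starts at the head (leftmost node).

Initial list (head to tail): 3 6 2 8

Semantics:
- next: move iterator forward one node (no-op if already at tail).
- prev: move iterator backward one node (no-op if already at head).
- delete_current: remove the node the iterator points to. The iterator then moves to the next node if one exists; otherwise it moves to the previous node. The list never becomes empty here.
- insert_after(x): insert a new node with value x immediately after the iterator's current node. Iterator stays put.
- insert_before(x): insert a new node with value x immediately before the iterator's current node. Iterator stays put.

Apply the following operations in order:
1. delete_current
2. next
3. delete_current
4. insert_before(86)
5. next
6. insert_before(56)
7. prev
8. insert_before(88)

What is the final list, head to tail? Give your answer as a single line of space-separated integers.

After 1 (delete_current): list=[6, 2, 8] cursor@6
After 2 (next): list=[6, 2, 8] cursor@2
After 3 (delete_current): list=[6, 8] cursor@8
After 4 (insert_before(86)): list=[6, 86, 8] cursor@8
After 5 (next): list=[6, 86, 8] cursor@8
After 6 (insert_before(56)): list=[6, 86, 56, 8] cursor@8
After 7 (prev): list=[6, 86, 56, 8] cursor@56
After 8 (insert_before(88)): list=[6, 86, 88, 56, 8] cursor@56

Answer: 6 86 88 56 8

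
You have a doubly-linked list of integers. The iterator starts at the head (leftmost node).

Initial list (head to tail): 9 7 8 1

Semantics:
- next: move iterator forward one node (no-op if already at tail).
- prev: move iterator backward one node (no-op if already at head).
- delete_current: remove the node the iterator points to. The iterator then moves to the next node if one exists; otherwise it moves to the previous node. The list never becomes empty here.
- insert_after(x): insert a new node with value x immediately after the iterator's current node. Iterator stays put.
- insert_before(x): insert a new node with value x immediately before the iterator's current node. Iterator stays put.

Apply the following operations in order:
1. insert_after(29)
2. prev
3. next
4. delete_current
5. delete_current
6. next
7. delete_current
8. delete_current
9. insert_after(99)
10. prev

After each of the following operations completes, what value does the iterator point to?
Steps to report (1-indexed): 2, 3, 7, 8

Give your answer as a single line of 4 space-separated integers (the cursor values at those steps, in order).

After 1 (insert_after(29)): list=[9, 29, 7, 8, 1] cursor@9
After 2 (prev): list=[9, 29, 7, 8, 1] cursor@9
After 3 (next): list=[9, 29, 7, 8, 1] cursor@29
After 4 (delete_current): list=[9, 7, 8, 1] cursor@7
After 5 (delete_current): list=[9, 8, 1] cursor@8
After 6 (next): list=[9, 8, 1] cursor@1
After 7 (delete_current): list=[9, 8] cursor@8
After 8 (delete_current): list=[9] cursor@9
After 9 (insert_after(99)): list=[9, 99] cursor@9
After 10 (prev): list=[9, 99] cursor@9

Answer: 9 29 8 9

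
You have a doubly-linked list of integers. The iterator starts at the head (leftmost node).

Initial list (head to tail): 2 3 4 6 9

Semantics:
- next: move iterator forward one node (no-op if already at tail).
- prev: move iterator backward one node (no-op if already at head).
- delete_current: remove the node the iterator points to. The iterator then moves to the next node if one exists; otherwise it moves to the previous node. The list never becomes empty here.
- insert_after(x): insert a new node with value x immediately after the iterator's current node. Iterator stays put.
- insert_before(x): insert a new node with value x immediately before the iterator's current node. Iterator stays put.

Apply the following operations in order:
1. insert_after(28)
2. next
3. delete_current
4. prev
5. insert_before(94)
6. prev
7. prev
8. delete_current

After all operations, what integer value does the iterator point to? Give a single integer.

After 1 (insert_after(28)): list=[2, 28, 3, 4, 6, 9] cursor@2
After 2 (next): list=[2, 28, 3, 4, 6, 9] cursor@28
After 3 (delete_current): list=[2, 3, 4, 6, 9] cursor@3
After 4 (prev): list=[2, 3, 4, 6, 9] cursor@2
After 5 (insert_before(94)): list=[94, 2, 3, 4, 6, 9] cursor@2
After 6 (prev): list=[94, 2, 3, 4, 6, 9] cursor@94
After 7 (prev): list=[94, 2, 3, 4, 6, 9] cursor@94
After 8 (delete_current): list=[2, 3, 4, 6, 9] cursor@2

Answer: 2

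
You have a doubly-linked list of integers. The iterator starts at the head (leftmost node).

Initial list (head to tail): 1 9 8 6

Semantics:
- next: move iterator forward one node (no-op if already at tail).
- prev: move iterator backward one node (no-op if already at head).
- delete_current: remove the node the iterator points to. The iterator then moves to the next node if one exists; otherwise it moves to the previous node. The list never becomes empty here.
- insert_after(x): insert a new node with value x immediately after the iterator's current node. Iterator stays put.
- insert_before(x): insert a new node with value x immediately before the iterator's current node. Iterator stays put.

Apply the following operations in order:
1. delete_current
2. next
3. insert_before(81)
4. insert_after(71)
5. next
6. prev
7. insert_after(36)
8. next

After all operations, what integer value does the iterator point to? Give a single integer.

After 1 (delete_current): list=[9, 8, 6] cursor@9
After 2 (next): list=[9, 8, 6] cursor@8
After 3 (insert_before(81)): list=[9, 81, 8, 6] cursor@8
After 4 (insert_after(71)): list=[9, 81, 8, 71, 6] cursor@8
After 5 (next): list=[9, 81, 8, 71, 6] cursor@71
After 6 (prev): list=[9, 81, 8, 71, 6] cursor@8
After 7 (insert_after(36)): list=[9, 81, 8, 36, 71, 6] cursor@8
After 8 (next): list=[9, 81, 8, 36, 71, 6] cursor@36

Answer: 36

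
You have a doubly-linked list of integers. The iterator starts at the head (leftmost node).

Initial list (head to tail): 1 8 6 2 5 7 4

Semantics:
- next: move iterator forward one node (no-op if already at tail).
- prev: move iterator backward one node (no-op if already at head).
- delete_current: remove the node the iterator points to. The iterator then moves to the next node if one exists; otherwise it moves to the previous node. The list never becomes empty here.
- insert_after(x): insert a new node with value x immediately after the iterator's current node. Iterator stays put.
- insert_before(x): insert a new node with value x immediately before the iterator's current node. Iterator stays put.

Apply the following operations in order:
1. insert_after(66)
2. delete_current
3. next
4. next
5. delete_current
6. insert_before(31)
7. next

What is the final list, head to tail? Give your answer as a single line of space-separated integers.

After 1 (insert_after(66)): list=[1, 66, 8, 6, 2, 5, 7, 4] cursor@1
After 2 (delete_current): list=[66, 8, 6, 2, 5, 7, 4] cursor@66
After 3 (next): list=[66, 8, 6, 2, 5, 7, 4] cursor@8
After 4 (next): list=[66, 8, 6, 2, 5, 7, 4] cursor@6
After 5 (delete_current): list=[66, 8, 2, 5, 7, 4] cursor@2
After 6 (insert_before(31)): list=[66, 8, 31, 2, 5, 7, 4] cursor@2
After 7 (next): list=[66, 8, 31, 2, 5, 7, 4] cursor@5

Answer: 66 8 31 2 5 7 4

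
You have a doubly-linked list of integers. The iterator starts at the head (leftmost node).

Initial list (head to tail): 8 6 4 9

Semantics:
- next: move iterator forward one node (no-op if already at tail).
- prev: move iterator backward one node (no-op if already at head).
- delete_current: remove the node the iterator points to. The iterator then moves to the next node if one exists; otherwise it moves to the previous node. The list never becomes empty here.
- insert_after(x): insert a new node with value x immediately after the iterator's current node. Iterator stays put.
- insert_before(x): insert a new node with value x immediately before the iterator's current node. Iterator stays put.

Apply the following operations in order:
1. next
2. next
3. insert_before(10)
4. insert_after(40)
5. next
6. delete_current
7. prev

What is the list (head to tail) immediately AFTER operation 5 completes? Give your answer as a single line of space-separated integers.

After 1 (next): list=[8, 6, 4, 9] cursor@6
After 2 (next): list=[8, 6, 4, 9] cursor@4
After 3 (insert_before(10)): list=[8, 6, 10, 4, 9] cursor@4
After 4 (insert_after(40)): list=[8, 6, 10, 4, 40, 9] cursor@4
After 5 (next): list=[8, 6, 10, 4, 40, 9] cursor@40

Answer: 8 6 10 4 40 9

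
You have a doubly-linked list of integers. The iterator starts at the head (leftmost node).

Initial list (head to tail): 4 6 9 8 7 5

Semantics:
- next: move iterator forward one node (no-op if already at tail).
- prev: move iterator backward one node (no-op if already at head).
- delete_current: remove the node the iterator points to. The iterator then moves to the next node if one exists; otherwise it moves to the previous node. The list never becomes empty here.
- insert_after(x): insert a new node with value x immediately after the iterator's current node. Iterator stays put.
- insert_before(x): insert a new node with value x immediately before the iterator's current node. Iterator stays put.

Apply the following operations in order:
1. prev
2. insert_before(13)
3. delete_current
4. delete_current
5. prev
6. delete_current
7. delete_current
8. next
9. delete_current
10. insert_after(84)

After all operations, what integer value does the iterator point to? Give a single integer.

After 1 (prev): list=[4, 6, 9, 8, 7, 5] cursor@4
After 2 (insert_before(13)): list=[13, 4, 6, 9, 8, 7, 5] cursor@4
After 3 (delete_current): list=[13, 6, 9, 8, 7, 5] cursor@6
After 4 (delete_current): list=[13, 9, 8, 7, 5] cursor@9
After 5 (prev): list=[13, 9, 8, 7, 5] cursor@13
After 6 (delete_current): list=[9, 8, 7, 5] cursor@9
After 7 (delete_current): list=[8, 7, 5] cursor@8
After 8 (next): list=[8, 7, 5] cursor@7
After 9 (delete_current): list=[8, 5] cursor@5
After 10 (insert_after(84)): list=[8, 5, 84] cursor@5

Answer: 5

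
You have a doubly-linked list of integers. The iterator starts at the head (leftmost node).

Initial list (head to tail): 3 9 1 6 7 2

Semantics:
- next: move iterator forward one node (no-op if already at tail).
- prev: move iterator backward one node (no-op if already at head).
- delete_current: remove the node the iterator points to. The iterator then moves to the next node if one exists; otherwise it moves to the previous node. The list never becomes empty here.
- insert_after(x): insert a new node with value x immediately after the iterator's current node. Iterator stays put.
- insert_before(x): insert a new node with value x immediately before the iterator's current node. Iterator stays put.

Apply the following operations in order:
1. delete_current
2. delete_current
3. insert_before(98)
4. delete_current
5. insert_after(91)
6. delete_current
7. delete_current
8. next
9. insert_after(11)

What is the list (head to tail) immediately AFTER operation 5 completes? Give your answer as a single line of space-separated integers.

After 1 (delete_current): list=[9, 1, 6, 7, 2] cursor@9
After 2 (delete_current): list=[1, 6, 7, 2] cursor@1
After 3 (insert_before(98)): list=[98, 1, 6, 7, 2] cursor@1
After 4 (delete_current): list=[98, 6, 7, 2] cursor@6
After 5 (insert_after(91)): list=[98, 6, 91, 7, 2] cursor@6

Answer: 98 6 91 7 2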